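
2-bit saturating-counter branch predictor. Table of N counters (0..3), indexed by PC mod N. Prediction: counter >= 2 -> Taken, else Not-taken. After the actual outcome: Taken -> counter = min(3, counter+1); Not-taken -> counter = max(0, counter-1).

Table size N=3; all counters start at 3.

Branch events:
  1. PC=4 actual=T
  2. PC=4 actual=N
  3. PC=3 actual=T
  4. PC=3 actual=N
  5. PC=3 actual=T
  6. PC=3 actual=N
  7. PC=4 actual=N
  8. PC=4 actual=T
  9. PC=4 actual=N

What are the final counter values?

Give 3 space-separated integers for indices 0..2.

Answer: 2 1 3

Derivation:
Ev 1: PC=4 idx=1 pred=T actual=T -> ctr[1]=3
Ev 2: PC=4 idx=1 pred=T actual=N -> ctr[1]=2
Ev 3: PC=3 idx=0 pred=T actual=T -> ctr[0]=3
Ev 4: PC=3 idx=0 pred=T actual=N -> ctr[0]=2
Ev 5: PC=3 idx=0 pred=T actual=T -> ctr[0]=3
Ev 6: PC=3 idx=0 pred=T actual=N -> ctr[0]=2
Ev 7: PC=4 idx=1 pred=T actual=N -> ctr[1]=1
Ev 8: PC=4 idx=1 pred=N actual=T -> ctr[1]=2
Ev 9: PC=4 idx=1 pred=T actual=N -> ctr[1]=1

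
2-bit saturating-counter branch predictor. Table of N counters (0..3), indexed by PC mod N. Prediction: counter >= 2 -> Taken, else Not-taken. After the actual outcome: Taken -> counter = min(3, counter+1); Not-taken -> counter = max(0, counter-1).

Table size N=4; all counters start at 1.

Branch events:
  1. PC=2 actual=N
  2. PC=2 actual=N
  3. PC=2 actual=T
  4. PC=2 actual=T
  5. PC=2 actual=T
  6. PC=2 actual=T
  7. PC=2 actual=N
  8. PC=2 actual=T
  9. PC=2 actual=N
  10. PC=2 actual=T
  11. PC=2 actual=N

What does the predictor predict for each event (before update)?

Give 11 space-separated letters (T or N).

Ev 1: PC=2 idx=2 pred=N actual=N -> ctr[2]=0
Ev 2: PC=2 idx=2 pred=N actual=N -> ctr[2]=0
Ev 3: PC=2 idx=2 pred=N actual=T -> ctr[2]=1
Ev 4: PC=2 idx=2 pred=N actual=T -> ctr[2]=2
Ev 5: PC=2 idx=2 pred=T actual=T -> ctr[2]=3
Ev 6: PC=2 idx=2 pred=T actual=T -> ctr[2]=3
Ev 7: PC=2 idx=2 pred=T actual=N -> ctr[2]=2
Ev 8: PC=2 idx=2 pred=T actual=T -> ctr[2]=3
Ev 9: PC=2 idx=2 pred=T actual=N -> ctr[2]=2
Ev 10: PC=2 idx=2 pred=T actual=T -> ctr[2]=3
Ev 11: PC=2 idx=2 pred=T actual=N -> ctr[2]=2

Answer: N N N N T T T T T T T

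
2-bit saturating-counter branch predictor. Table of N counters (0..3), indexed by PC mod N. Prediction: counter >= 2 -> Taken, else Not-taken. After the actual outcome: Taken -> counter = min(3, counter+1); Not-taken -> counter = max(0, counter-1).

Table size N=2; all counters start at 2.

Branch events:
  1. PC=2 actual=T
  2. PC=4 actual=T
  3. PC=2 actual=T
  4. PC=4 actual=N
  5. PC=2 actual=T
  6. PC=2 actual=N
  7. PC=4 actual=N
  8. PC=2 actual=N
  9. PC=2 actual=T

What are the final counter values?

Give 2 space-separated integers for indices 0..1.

Ev 1: PC=2 idx=0 pred=T actual=T -> ctr[0]=3
Ev 2: PC=4 idx=0 pred=T actual=T -> ctr[0]=3
Ev 3: PC=2 idx=0 pred=T actual=T -> ctr[0]=3
Ev 4: PC=4 idx=0 pred=T actual=N -> ctr[0]=2
Ev 5: PC=2 idx=0 pred=T actual=T -> ctr[0]=3
Ev 6: PC=2 idx=0 pred=T actual=N -> ctr[0]=2
Ev 7: PC=4 idx=0 pred=T actual=N -> ctr[0]=1
Ev 8: PC=2 idx=0 pred=N actual=N -> ctr[0]=0
Ev 9: PC=2 idx=0 pred=N actual=T -> ctr[0]=1

Answer: 1 2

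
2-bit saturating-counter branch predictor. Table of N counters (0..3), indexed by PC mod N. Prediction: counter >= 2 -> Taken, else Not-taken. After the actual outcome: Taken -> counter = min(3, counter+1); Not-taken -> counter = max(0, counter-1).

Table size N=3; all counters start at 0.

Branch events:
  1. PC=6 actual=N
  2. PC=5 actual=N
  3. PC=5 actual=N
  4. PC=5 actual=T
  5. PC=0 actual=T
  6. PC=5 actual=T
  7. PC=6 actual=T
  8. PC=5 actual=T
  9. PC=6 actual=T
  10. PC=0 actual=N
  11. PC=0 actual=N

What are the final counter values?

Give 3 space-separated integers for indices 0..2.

Ev 1: PC=6 idx=0 pred=N actual=N -> ctr[0]=0
Ev 2: PC=5 idx=2 pred=N actual=N -> ctr[2]=0
Ev 3: PC=5 idx=2 pred=N actual=N -> ctr[2]=0
Ev 4: PC=5 idx=2 pred=N actual=T -> ctr[2]=1
Ev 5: PC=0 idx=0 pred=N actual=T -> ctr[0]=1
Ev 6: PC=5 idx=2 pred=N actual=T -> ctr[2]=2
Ev 7: PC=6 idx=0 pred=N actual=T -> ctr[0]=2
Ev 8: PC=5 idx=2 pred=T actual=T -> ctr[2]=3
Ev 9: PC=6 idx=0 pred=T actual=T -> ctr[0]=3
Ev 10: PC=0 idx=0 pred=T actual=N -> ctr[0]=2
Ev 11: PC=0 idx=0 pred=T actual=N -> ctr[0]=1

Answer: 1 0 3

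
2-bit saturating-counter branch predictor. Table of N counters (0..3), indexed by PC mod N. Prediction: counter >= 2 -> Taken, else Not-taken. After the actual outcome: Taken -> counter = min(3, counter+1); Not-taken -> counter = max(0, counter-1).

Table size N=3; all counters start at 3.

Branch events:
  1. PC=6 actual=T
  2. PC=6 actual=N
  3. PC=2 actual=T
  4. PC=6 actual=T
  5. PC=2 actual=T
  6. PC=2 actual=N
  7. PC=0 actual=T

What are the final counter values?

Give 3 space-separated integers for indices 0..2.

Ev 1: PC=6 idx=0 pred=T actual=T -> ctr[0]=3
Ev 2: PC=6 idx=0 pred=T actual=N -> ctr[0]=2
Ev 3: PC=2 idx=2 pred=T actual=T -> ctr[2]=3
Ev 4: PC=6 idx=0 pred=T actual=T -> ctr[0]=3
Ev 5: PC=2 idx=2 pred=T actual=T -> ctr[2]=3
Ev 6: PC=2 idx=2 pred=T actual=N -> ctr[2]=2
Ev 7: PC=0 idx=0 pred=T actual=T -> ctr[0]=3

Answer: 3 3 2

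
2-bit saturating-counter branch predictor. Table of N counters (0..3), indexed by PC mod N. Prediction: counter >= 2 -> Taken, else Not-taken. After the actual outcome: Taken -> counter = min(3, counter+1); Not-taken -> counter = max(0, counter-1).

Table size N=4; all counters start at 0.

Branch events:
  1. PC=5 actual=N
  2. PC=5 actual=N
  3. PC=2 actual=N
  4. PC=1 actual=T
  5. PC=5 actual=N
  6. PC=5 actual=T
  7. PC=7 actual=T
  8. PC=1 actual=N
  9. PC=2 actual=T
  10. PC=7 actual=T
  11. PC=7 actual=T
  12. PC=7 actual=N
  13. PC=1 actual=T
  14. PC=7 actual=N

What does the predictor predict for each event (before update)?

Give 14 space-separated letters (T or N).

Ev 1: PC=5 idx=1 pred=N actual=N -> ctr[1]=0
Ev 2: PC=5 idx=1 pred=N actual=N -> ctr[1]=0
Ev 3: PC=2 idx=2 pred=N actual=N -> ctr[2]=0
Ev 4: PC=1 idx=1 pred=N actual=T -> ctr[1]=1
Ev 5: PC=5 idx=1 pred=N actual=N -> ctr[1]=0
Ev 6: PC=5 idx=1 pred=N actual=T -> ctr[1]=1
Ev 7: PC=7 idx=3 pred=N actual=T -> ctr[3]=1
Ev 8: PC=1 idx=1 pred=N actual=N -> ctr[1]=0
Ev 9: PC=2 idx=2 pred=N actual=T -> ctr[2]=1
Ev 10: PC=7 idx=3 pred=N actual=T -> ctr[3]=2
Ev 11: PC=7 idx=3 pred=T actual=T -> ctr[3]=3
Ev 12: PC=7 idx=3 pred=T actual=N -> ctr[3]=2
Ev 13: PC=1 idx=1 pred=N actual=T -> ctr[1]=1
Ev 14: PC=7 idx=3 pred=T actual=N -> ctr[3]=1

Answer: N N N N N N N N N N T T N T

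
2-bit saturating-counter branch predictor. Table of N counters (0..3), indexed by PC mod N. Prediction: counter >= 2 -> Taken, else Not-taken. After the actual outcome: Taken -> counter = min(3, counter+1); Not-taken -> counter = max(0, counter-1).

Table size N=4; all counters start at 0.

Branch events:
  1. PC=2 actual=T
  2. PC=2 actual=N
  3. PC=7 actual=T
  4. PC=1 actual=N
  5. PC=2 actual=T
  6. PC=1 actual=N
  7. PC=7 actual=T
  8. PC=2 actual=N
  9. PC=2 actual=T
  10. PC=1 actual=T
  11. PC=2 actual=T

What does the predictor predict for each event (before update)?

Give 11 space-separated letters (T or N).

Ev 1: PC=2 idx=2 pred=N actual=T -> ctr[2]=1
Ev 2: PC=2 idx=2 pred=N actual=N -> ctr[2]=0
Ev 3: PC=7 idx=3 pred=N actual=T -> ctr[3]=1
Ev 4: PC=1 idx=1 pred=N actual=N -> ctr[1]=0
Ev 5: PC=2 idx=2 pred=N actual=T -> ctr[2]=1
Ev 6: PC=1 idx=1 pred=N actual=N -> ctr[1]=0
Ev 7: PC=7 idx=3 pred=N actual=T -> ctr[3]=2
Ev 8: PC=2 idx=2 pred=N actual=N -> ctr[2]=0
Ev 9: PC=2 idx=2 pred=N actual=T -> ctr[2]=1
Ev 10: PC=1 idx=1 pred=N actual=T -> ctr[1]=1
Ev 11: PC=2 idx=2 pred=N actual=T -> ctr[2]=2

Answer: N N N N N N N N N N N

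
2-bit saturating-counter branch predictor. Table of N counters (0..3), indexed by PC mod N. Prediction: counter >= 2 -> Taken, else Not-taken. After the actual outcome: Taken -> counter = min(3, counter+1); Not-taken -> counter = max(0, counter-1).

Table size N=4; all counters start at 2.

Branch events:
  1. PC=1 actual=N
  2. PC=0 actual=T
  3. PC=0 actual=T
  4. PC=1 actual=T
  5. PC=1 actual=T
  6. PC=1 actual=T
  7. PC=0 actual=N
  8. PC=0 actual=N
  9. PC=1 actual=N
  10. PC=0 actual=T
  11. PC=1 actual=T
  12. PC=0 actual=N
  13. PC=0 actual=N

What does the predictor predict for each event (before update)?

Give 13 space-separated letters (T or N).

Answer: T T T N T T T T T N T T N

Derivation:
Ev 1: PC=1 idx=1 pred=T actual=N -> ctr[1]=1
Ev 2: PC=0 idx=0 pred=T actual=T -> ctr[0]=3
Ev 3: PC=0 idx=0 pred=T actual=T -> ctr[0]=3
Ev 4: PC=1 idx=1 pred=N actual=T -> ctr[1]=2
Ev 5: PC=1 idx=1 pred=T actual=T -> ctr[1]=3
Ev 6: PC=1 idx=1 pred=T actual=T -> ctr[1]=3
Ev 7: PC=0 idx=0 pred=T actual=N -> ctr[0]=2
Ev 8: PC=0 idx=0 pred=T actual=N -> ctr[0]=1
Ev 9: PC=1 idx=1 pred=T actual=N -> ctr[1]=2
Ev 10: PC=0 idx=0 pred=N actual=T -> ctr[0]=2
Ev 11: PC=1 idx=1 pred=T actual=T -> ctr[1]=3
Ev 12: PC=0 idx=0 pred=T actual=N -> ctr[0]=1
Ev 13: PC=0 idx=0 pred=N actual=N -> ctr[0]=0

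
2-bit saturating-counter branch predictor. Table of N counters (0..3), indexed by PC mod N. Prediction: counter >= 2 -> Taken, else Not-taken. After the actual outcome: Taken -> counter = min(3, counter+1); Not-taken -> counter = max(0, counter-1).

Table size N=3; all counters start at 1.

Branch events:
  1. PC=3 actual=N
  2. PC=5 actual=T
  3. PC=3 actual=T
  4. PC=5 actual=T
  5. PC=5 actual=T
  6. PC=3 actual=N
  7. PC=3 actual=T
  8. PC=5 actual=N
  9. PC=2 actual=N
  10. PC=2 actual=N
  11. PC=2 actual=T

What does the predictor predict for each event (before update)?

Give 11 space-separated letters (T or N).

Ev 1: PC=3 idx=0 pred=N actual=N -> ctr[0]=0
Ev 2: PC=5 idx=2 pred=N actual=T -> ctr[2]=2
Ev 3: PC=3 idx=0 pred=N actual=T -> ctr[0]=1
Ev 4: PC=5 idx=2 pred=T actual=T -> ctr[2]=3
Ev 5: PC=5 idx=2 pred=T actual=T -> ctr[2]=3
Ev 6: PC=3 idx=0 pred=N actual=N -> ctr[0]=0
Ev 7: PC=3 idx=0 pred=N actual=T -> ctr[0]=1
Ev 8: PC=5 idx=2 pred=T actual=N -> ctr[2]=2
Ev 9: PC=2 idx=2 pred=T actual=N -> ctr[2]=1
Ev 10: PC=2 idx=2 pred=N actual=N -> ctr[2]=0
Ev 11: PC=2 idx=2 pred=N actual=T -> ctr[2]=1

Answer: N N N T T N N T T N N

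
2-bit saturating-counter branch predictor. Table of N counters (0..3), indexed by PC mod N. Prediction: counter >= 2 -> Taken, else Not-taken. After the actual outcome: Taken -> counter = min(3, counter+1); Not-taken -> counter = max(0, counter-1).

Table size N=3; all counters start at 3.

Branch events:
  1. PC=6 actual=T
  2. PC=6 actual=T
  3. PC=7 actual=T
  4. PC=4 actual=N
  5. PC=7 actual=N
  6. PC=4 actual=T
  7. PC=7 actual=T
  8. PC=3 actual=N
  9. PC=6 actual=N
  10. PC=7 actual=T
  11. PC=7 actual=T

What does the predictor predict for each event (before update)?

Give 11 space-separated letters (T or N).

Ev 1: PC=6 idx=0 pred=T actual=T -> ctr[0]=3
Ev 2: PC=6 idx=0 pred=T actual=T -> ctr[0]=3
Ev 3: PC=7 idx=1 pred=T actual=T -> ctr[1]=3
Ev 4: PC=4 idx=1 pred=T actual=N -> ctr[1]=2
Ev 5: PC=7 idx=1 pred=T actual=N -> ctr[1]=1
Ev 6: PC=4 idx=1 pred=N actual=T -> ctr[1]=2
Ev 7: PC=7 idx=1 pred=T actual=T -> ctr[1]=3
Ev 8: PC=3 idx=0 pred=T actual=N -> ctr[0]=2
Ev 9: PC=6 idx=0 pred=T actual=N -> ctr[0]=1
Ev 10: PC=7 idx=1 pred=T actual=T -> ctr[1]=3
Ev 11: PC=7 idx=1 pred=T actual=T -> ctr[1]=3

Answer: T T T T T N T T T T T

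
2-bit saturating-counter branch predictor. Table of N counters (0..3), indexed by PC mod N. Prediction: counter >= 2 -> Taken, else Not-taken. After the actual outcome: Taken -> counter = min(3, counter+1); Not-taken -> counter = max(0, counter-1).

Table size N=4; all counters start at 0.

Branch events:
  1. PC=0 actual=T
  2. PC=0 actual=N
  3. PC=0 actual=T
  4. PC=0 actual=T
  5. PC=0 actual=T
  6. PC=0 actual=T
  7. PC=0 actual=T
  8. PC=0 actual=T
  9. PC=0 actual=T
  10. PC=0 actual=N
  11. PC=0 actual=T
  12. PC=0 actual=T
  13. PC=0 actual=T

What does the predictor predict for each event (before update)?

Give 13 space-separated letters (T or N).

Ev 1: PC=0 idx=0 pred=N actual=T -> ctr[0]=1
Ev 2: PC=0 idx=0 pred=N actual=N -> ctr[0]=0
Ev 3: PC=0 idx=0 pred=N actual=T -> ctr[0]=1
Ev 4: PC=0 idx=0 pred=N actual=T -> ctr[0]=2
Ev 5: PC=0 idx=0 pred=T actual=T -> ctr[0]=3
Ev 6: PC=0 idx=0 pred=T actual=T -> ctr[0]=3
Ev 7: PC=0 idx=0 pred=T actual=T -> ctr[0]=3
Ev 8: PC=0 idx=0 pred=T actual=T -> ctr[0]=3
Ev 9: PC=0 idx=0 pred=T actual=T -> ctr[0]=3
Ev 10: PC=0 idx=0 pred=T actual=N -> ctr[0]=2
Ev 11: PC=0 idx=0 pred=T actual=T -> ctr[0]=3
Ev 12: PC=0 idx=0 pred=T actual=T -> ctr[0]=3
Ev 13: PC=0 idx=0 pred=T actual=T -> ctr[0]=3

Answer: N N N N T T T T T T T T T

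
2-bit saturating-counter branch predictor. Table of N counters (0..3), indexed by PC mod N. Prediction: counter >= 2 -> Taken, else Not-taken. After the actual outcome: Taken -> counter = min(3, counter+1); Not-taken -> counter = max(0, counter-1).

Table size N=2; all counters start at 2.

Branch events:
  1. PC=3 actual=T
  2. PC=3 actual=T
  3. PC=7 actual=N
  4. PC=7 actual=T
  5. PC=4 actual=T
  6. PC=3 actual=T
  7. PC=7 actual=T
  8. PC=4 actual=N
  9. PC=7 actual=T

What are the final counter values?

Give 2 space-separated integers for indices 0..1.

Answer: 2 3

Derivation:
Ev 1: PC=3 idx=1 pred=T actual=T -> ctr[1]=3
Ev 2: PC=3 idx=1 pred=T actual=T -> ctr[1]=3
Ev 3: PC=7 idx=1 pred=T actual=N -> ctr[1]=2
Ev 4: PC=7 idx=1 pred=T actual=T -> ctr[1]=3
Ev 5: PC=4 idx=0 pred=T actual=T -> ctr[0]=3
Ev 6: PC=3 idx=1 pred=T actual=T -> ctr[1]=3
Ev 7: PC=7 idx=1 pred=T actual=T -> ctr[1]=3
Ev 8: PC=4 idx=0 pred=T actual=N -> ctr[0]=2
Ev 9: PC=7 idx=1 pred=T actual=T -> ctr[1]=3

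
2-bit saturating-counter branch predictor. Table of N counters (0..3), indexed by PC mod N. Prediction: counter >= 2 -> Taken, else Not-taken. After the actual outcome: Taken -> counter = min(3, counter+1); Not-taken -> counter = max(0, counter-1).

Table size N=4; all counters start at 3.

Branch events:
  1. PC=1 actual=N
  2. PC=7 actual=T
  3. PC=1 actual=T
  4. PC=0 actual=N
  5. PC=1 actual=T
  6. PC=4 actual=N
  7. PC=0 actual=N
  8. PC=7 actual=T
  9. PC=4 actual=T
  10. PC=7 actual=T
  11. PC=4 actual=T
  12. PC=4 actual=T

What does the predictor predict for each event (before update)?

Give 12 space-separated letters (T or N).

Ev 1: PC=1 idx=1 pred=T actual=N -> ctr[1]=2
Ev 2: PC=7 idx=3 pred=T actual=T -> ctr[3]=3
Ev 3: PC=1 idx=1 pred=T actual=T -> ctr[1]=3
Ev 4: PC=0 idx=0 pred=T actual=N -> ctr[0]=2
Ev 5: PC=1 idx=1 pred=T actual=T -> ctr[1]=3
Ev 6: PC=4 idx=0 pred=T actual=N -> ctr[0]=1
Ev 7: PC=0 idx=0 pred=N actual=N -> ctr[0]=0
Ev 8: PC=7 idx=3 pred=T actual=T -> ctr[3]=3
Ev 9: PC=4 idx=0 pred=N actual=T -> ctr[0]=1
Ev 10: PC=7 idx=3 pred=T actual=T -> ctr[3]=3
Ev 11: PC=4 idx=0 pred=N actual=T -> ctr[0]=2
Ev 12: PC=4 idx=0 pred=T actual=T -> ctr[0]=3

Answer: T T T T T T N T N T N T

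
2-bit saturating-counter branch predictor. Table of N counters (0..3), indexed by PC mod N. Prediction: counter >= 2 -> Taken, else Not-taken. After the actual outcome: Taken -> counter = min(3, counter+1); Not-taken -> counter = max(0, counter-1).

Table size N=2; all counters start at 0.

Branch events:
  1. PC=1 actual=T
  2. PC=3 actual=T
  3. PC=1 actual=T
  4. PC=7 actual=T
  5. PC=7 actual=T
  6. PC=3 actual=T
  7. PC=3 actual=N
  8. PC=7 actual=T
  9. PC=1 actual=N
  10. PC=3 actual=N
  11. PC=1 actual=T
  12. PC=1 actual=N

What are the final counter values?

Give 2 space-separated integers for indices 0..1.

Ev 1: PC=1 idx=1 pred=N actual=T -> ctr[1]=1
Ev 2: PC=3 idx=1 pred=N actual=T -> ctr[1]=2
Ev 3: PC=1 idx=1 pred=T actual=T -> ctr[1]=3
Ev 4: PC=7 idx=1 pred=T actual=T -> ctr[1]=3
Ev 5: PC=7 idx=1 pred=T actual=T -> ctr[1]=3
Ev 6: PC=3 idx=1 pred=T actual=T -> ctr[1]=3
Ev 7: PC=3 idx=1 pred=T actual=N -> ctr[1]=2
Ev 8: PC=7 idx=1 pred=T actual=T -> ctr[1]=3
Ev 9: PC=1 idx=1 pred=T actual=N -> ctr[1]=2
Ev 10: PC=3 idx=1 pred=T actual=N -> ctr[1]=1
Ev 11: PC=1 idx=1 pred=N actual=T -> ctr[1]=2
Ev 12: PC=1 idx=1 pred=T actual=N -> ctr[1]=1

Answer: 0 1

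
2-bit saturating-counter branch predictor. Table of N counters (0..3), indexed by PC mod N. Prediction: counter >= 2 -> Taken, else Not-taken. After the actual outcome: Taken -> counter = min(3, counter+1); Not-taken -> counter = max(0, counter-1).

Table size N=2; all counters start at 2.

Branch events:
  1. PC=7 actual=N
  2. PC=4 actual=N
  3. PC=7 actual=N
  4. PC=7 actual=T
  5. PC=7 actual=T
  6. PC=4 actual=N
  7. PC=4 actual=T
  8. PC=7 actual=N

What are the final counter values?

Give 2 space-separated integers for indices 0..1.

Answer: 1 1

Derivation:
Ev 1: PC=7 idx=1 pred=T actual=N -> ctr[1]=1
Ev 2: PC=4 idx=0 pred=T actual=N -> ctr[0]=1
Ev 3: PC=7 idx=1 pred=N actual=N -> ctr[1]=0
Ev 4: PC=7 idx=1 pred=N actual=T -> ctr[1]=1
Ev 5: PC=7 idx=1 pred=N actual=T -> ctr[1]=2
Ev 6: PC=4 idx=0 pred=N actual=N -> ctr[0]=0
Ev 7: PC=4 idx=0 pred=N actual=T -> ctr[0]=1
Ev 8: PC=7 idx=1 pred=T actual=N -> ctr[1]=1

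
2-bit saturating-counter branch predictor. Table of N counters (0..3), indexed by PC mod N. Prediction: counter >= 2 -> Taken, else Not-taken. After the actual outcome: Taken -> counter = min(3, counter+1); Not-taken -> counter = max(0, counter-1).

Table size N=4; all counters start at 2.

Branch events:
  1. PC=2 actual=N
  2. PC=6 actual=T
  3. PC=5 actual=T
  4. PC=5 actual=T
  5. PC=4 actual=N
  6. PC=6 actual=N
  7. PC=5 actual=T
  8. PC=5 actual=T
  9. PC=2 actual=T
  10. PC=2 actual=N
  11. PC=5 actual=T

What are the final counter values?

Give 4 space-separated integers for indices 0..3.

Ev 1: PC=2 idx=2 pred=T actual=N -> ctr[2]=1
Ev 2: PC=6 idx=2 pred=N actual=T -> ctr[2]=2
Ev 3: PC=5 idx=1 pred=T actual=T -> ctr[1]=3
Ev 4: PC=5 idx=1 pred=T actual=T -> ctr[1]=3
Ev 5: PC=4 idx=0 pred=T actual=N -> ctr[0]=1
Ev 6: PC=6 idx=2 pred=T actual=N -> ctr[2]=1
Ev 7: PC=5 idx=1 pred=T actual=T -> ctr[1]=3
Ev 8: PC=5 idx=1 pred=T actual=T -> ctr[1]=3
Ev 9: PC=2 idx=2 pred=N actual=T -> ctr[2]=2
Ev 10: PC=2 idx=2 pred=T actual=N -> ctr[2]=1
Ev 11: PC=5 idx=1 pred=T actual=T -> ctr[1]=3

Answer: 1 3 1 2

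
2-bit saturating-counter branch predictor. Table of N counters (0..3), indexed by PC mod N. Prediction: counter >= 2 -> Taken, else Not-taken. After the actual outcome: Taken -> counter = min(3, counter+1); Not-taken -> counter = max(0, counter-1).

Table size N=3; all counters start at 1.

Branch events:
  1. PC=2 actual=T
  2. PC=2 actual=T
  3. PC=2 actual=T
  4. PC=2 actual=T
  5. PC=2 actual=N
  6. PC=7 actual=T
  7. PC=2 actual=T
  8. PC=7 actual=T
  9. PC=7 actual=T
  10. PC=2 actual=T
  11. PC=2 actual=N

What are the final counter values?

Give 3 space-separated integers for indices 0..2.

Ev 1: PC=2 idx=2 pred=N actual=T -> ctr[2]=2
Ev 2: PC=2 idx=2 pred=T actual=T -> ctr[2]=3
Ev 3: PC=2 idx=2 pred=T actual=T -> ctr[2]=3
Ev 4: PC=2 idx=2 pred=T actual=T -> ctr[2]=3
Ev 5: PC=2 idx=2 pred=T actual=N -> ctr[2]=2
Ev 6: PC=7 idx=1 pred=N actual=T -> ctr[1]=2
Ev 7: PC=2 idx=2 pred=T actual=T -> ctr[2]=3
Ev 8: PC=7 idx=1 pred=T actual=T -> ctr[1]=3
Ev 9: PC=7 idx=1 pred=T actual=T -> ctr[1]=3
Ev 10: PC=2 idx=2 pred=T actual=T -> ctr[2]=3
Ev 11: PC=2 idx=2 pred=T actual=N -> ctr[2]=2

Answer: 1 3 2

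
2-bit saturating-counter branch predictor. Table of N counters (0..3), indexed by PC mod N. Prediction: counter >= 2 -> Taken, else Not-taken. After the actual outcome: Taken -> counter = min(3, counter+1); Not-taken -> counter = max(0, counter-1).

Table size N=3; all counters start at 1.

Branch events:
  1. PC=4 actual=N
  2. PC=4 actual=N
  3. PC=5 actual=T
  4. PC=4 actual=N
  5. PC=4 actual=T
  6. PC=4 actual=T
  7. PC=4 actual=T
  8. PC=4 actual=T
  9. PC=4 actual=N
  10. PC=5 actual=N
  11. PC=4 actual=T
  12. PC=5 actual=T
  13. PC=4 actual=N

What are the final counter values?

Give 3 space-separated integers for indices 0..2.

Ev 1: PC=4 idx=1 pred=N actual=N -> ctr[1]=0
Ev 2: PC=4 idx=1 pred=N actual=N -> ctr[1]=0
Ev 3: PC=5 idx=2 pred=N actual=T -> ctr[2]=2
Ev 4: PC=4 idx=1 pred=N actual=N -> ctr[1]=0
Ev 5: PC=4 idx=1 pred=N actual=T -> ctr[1]=1
Ev 6: PC=4 idx=1 pred=N actual=T -> ctr[1]=2
Ev 7: PC=4 idx=1 pred=T actual=T -> ctr[1]=3
Ev 8: PC=4 idx=1 pred=T actual=T -> ctr[1]=3
Ev 9: PC=4 idx=1 pred=T actual=N -> ctr[1]=2
Ev 10: PC=5 idx=2 pred=T actual=N -> ctr[2]=1
Ev 11: PC=4 idx=1 pred=T actual=T -> ctr[1]=3
Ev 12: PC=5 idx=2 pred=N actual=T -> ctr[2]=2
Ev 13: PC=4 idx=1 pred=T actual=N -> ctr[1]=2

Answer: 1 2 2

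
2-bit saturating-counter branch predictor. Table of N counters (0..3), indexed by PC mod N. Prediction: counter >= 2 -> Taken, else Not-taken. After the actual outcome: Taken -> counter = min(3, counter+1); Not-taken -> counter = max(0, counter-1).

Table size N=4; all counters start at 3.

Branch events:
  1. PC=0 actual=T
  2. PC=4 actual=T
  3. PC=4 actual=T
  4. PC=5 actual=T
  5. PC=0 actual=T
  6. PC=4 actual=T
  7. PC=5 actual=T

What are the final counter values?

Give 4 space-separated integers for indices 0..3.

Ev 1: PC=0 idx=0 pred=T actual=T -> ctr[0]=3
Ev 2: PC=4 idx=0 pred=T actual=T -> ctr[0]=3
Ev 3: PC=4 idx=0 pred=T actual=T -> ctr[0]=3
Ev 4: PC=5 idx=1 pred=T actual=T -> ctr[1]=3
Ev 5: PC=0 idx=0 pred=T actual=T -> ctr[0]=3
Ev 6: PC=4 idx=0 pred=T actual=T -> ctr[0]=3
Ev 7: PC=5 idx=1 pred=T actual=T -> ctr[1]=3

Answer: 3 3 3 3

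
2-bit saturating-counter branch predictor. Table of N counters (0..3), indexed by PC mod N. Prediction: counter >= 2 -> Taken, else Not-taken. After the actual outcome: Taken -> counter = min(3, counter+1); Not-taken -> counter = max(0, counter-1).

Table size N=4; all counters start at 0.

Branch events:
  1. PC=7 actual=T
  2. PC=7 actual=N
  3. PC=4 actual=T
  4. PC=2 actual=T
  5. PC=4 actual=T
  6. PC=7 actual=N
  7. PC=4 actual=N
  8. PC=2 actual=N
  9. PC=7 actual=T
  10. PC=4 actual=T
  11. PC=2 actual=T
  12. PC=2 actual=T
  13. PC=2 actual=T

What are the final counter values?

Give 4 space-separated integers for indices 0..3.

Answer: 2 0 3 1

Derivation:
Ev 1: PC=7 idx=3 pred=N actual=T -> ctr[3]=1
Ev 2: PC=7 idx=3 pred=N actual=N -> ctr[3]=0
Ev 3: PC=4 idx=0 pred=N actual=T -> ctr[0]=1
Ev 4: PC=2 idx=2 pred=N actual=T -> ctr[2]=1
Ev 5: PC=4 idx=0 pred=N actual=T -> ctr[0]=2
Ev 6: PC=7 idx=3 pred=N actual=N -> ctr[3]=0
Ev 7: PC=4 idx=0 pred=T actual=N -> ctr[0]=1
Ev 8: PC=2 idx=2 pred=N actual=N -> ctr[2]=0
Ev 9: PC=7 idx=3 pred=N actual=T -> ctr[3]=1
Ev 10: PC=4 idx=0 pred=N actual=T -> ctr[0]=2
Ev 11: PC=2 idx=2 pred=N actual=T -> ctr[2]=1
Ev 12: PC=2 idx=2 pred=N actual=T -> ctr[2]=2
Ev 13: PC=2 idx=2 pred=T actual=T -> ctr[2]=3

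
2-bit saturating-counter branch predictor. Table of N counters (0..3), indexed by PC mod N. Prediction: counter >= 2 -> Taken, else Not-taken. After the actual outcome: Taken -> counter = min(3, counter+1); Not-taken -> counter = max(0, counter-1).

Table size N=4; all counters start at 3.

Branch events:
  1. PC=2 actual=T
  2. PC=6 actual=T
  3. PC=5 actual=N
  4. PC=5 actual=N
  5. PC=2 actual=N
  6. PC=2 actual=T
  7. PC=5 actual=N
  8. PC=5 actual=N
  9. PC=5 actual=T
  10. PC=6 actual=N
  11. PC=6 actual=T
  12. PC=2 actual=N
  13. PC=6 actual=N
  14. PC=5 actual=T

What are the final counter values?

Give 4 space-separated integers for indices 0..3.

Answer: 3 2 1 3

Derivation:
Ev 1: PC=2 idx=2 pred=T actual=T -> ctr[2]=3
Ev 2: PC=6 idx=2 pred=T actual=T -> ctr[2]=3
Ev 3: PC=5 idx=1 pred=T actual=N -> ctr[1]=2
Ev 4: PC=5 idx=1 pred=T actual=N -> ctr[1]=1
Ev 5: PC=2 idx=2 pred=T actual=N -> ctr[2]=2
Ev 6: PC=2 idx=2 pred=T actual=T -> ctr[2]=3
Ev 7: PC=5 idx=1 pred=N actual=N -> ctr[1]=0
Ev 8: PC=5 idx=1 pred=N actual=N -> ctr[1]=0
Ev 9: PC=5 idx=1 pred=N actual=T -> ctr[1]=1
Ev 10: PC=6 idx=2 pred=T actual=N -> ctr[2]=2
Ev 11: PC=6 idx=2 pred=T actual=T -> ctr[2]=3
Ev 12: PC=2 idx=2 pred=T actual=N -> ctr[2]=2
Ev 13: PC=6 idx=2 pred=T actual=N -> ctr[2]=1
Ev 14: PC=5 idx=1 pred=N actual=T -> ctr[1]=2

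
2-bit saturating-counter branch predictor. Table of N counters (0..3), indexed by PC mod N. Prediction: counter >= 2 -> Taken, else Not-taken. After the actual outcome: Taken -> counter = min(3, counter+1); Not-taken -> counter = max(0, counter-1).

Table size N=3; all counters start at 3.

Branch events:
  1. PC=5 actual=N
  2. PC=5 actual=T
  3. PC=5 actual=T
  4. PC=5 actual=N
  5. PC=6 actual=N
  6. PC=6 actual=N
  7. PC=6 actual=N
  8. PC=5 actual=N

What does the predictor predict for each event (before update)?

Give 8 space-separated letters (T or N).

Answer: T T T T T T N T

Derivation:
Ev 1: PC=5 idx=2 pred=T actual=N -> ctr[2]=2
Ev 2: PC=5 idx=2 pred=T actual=T -> ctr[2]=3
Ev 3: PC=5 idx=2 pred=T actual=T -> ctr[2]=3
Ev 4: PC=5 idx=2 pred=T actual=N -> ctr[2]=2
Ev 5: PC=6 idx=0 pred=T actual=N -> ctr[0]=2
Ev 6: PC=6 idx=0 pred=T actual=N -> ctr[0]=1
Ev 7: PC=6 idx=0 pred=N actual=N -> ctr[0]=0
Ev 8: PC=5 idx=2 pred=T actual=N -> ctr[2]=1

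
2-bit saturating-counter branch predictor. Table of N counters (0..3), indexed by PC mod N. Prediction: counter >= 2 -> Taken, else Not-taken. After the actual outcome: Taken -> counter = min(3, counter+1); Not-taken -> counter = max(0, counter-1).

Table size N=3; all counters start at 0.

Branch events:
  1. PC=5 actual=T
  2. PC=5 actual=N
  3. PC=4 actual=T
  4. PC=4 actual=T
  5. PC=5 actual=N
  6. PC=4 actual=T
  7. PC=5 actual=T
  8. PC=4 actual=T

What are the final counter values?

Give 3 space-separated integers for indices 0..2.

Ev 1: PC=5 idx=2 pred=N actual=T -> ctr[2]=1
Ev 2: PC=5 idx=2 pred=N actual=N -> ctr[2]=0
Ev 3: PC=4 idx=1 pred=N actual=T -> ctr[1]=1
Ev 4: PC=4 idx=1 pred=N actual=T -> ctr[1]=2
Ev 5: PC=5 idx=2 pred=N actual=N -> ctr[2]=0
Ev 6: PC=4 idx=1 pred=T actual=T -> ctr[1]=3
Ev 7: PC=5 idx=2 pred=N actual=T -> ctr[2]=1
Ev 8: PC=4 idx=1 pred=T actual=T -> ctr[1]=3

Answer: 0 3 1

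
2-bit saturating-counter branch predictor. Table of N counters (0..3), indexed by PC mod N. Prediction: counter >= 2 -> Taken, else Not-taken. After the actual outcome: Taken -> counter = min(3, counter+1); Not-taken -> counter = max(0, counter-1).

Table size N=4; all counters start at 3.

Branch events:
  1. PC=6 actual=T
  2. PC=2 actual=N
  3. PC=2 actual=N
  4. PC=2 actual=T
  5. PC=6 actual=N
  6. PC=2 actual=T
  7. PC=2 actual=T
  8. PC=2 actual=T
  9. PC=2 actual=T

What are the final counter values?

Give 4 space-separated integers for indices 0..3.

Ev 1: PC=6 idx=2 pred=T actual=T -> ctr[2]=3
Ev 2: PC=2 idx=2 pred=T actual=N -> ctr[2]=2
Ev 3: PC=2 idx=2 pred=T actual=N -> ctr[2]=1
Ev 4: PC=2 idx=2 pred=N actual=T -> ctr[2]=2
Ev 5: PC=6 idx=2 pred=T actual=N -> ctr[2]=1
Ev 6: PC=2 idx=2 pred=N actual=T -> ctr[2]=2
Ev 7: PC=2 idx=2 pred=T actual=T -> ctr[2]=3
Ev 8: PC=2 idx=2 pred=T actual=T -> ctr[2]=3
Ev 9: PC=2 idx=2 pred=T actual=T -> ctr[2]=3

Answer: 3 3 3 3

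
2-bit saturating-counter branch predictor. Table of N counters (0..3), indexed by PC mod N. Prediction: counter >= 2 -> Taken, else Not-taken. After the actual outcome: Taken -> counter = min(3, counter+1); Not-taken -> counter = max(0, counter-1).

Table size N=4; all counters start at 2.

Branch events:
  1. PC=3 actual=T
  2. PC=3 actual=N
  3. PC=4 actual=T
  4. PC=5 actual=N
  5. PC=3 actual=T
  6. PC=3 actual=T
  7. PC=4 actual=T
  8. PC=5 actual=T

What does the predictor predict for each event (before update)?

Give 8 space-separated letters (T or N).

Answer: T T T T T T T N

Derivation:
Ev 1: PC=3 idx=3 pred=T actual=T -> ctr[3]=3
Ev 2: PC=3 idx=3 pred=T actual=N -> ctr[3]=2
Ev 3: PC=4 idx=0 pred=T actual=T -> ctr[0]=3
Ev 4: PC=5 idx=1 pred=T actual=N -> ctr[1]=1
Ev 5: PC=3 idx=3 pred=T actual=T -> ctr[3]=3
Ev 6: PC=3 idx=3 pred=T actual=T -> ctr[3]=3
Ev 7: PC=4 idx=0 pred=T actual=T -> ctr[0]=3
Ev 8: PC=5 idx=1 pred=N actual=T -> ctr[1]=2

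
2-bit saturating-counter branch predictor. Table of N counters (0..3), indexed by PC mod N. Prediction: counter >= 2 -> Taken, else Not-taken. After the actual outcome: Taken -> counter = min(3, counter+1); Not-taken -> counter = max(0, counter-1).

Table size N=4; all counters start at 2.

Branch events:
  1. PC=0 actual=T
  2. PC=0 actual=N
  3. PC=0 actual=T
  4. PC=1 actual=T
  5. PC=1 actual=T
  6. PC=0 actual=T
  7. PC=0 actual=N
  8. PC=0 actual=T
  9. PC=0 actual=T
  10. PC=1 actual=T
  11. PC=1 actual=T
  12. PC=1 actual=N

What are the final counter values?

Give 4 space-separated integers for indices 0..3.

Ev 1: PC=0 idx=0 pred=T actual=T -> ctr[0]=3
Ev 2: PC=0 idx=0 pred=T actual=N -> ctr[0]=2
Ev 3: PC=0 idx=0 pred=T actual=T -> ctr[0]=3
Ev 4: PC=1 idx=1 pred=T actual=T -> ctr[1]=3
Ev 5: PC=1 idx=1 pred=T actual=T -> ctr[1]=3
Ev 6: PC=0 idx=0 pred=T actual=T -> ctr[0]=3
Ev 7: PC=0 idx=0 pred=T actual=N -> ctr[0]=2
Ev 8: PC=0 idx=0 pred=T actual=T -> ctr[0]=3
Ev 9: PC=0 idx=0 pred=T actual=T -> ctr[0]=3
Ev 10: PC=1 idx=1 pred=T actual=T -> ctr[1]=3
Ev 11: PC=1 idx=1 pred=T actual=T -> ctr[1]=3
Ev 12: PC=1 idx=1 pred=T actual=N -> ctr[1]=2

Answer: 3 2 2 2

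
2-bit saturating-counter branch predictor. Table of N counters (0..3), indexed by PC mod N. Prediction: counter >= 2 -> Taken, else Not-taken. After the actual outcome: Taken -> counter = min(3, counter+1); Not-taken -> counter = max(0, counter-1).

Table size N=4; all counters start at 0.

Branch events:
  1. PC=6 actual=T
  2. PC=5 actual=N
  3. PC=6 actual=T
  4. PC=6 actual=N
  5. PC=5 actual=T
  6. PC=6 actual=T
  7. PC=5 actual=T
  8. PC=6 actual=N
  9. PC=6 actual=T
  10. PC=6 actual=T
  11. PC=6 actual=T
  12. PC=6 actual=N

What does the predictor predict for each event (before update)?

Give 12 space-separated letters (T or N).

Answer: N N N T N N N T N T T T

Derivation:
Ev 1: PC=6 idx=2 pred=N actual=T -> ctr[2]=1
Ev 2: PC=5 idx=1 pred=N actual=N -> ctr[1]=0
Ev 3: PC=6 idx=2 pred=N actual=T -> ctr[2]=2
Ev 4: PC=6 idx=2 pred=T actual=N -> ctr[2]=1
Ev 5: PC=5 idx=1 pred=N actual=T -> ctr[1]=1
Ev 6: PC=6 idx=2 pred=N actual=T -> ctr[2]=2
Ev 7: PC=5 idx=1 pred=N actual=T -> ctr[1]=2
Ev 8: PC=6 idx=2 pred=T actual=N -> ctr[2]=1
Ev 9: PC=6 idx=2 pred=N actual=T -> ctr[2]=2
Ev 10: PC=6 idx=2 pred=T actual=T -> ctr[2]=3
Ev 11: PC=6 idx=2 pred=T actual=T -> ctr[2]=3
Ev 12: PC=6 idx=2 pred=T actual=N -> ctr[2]=2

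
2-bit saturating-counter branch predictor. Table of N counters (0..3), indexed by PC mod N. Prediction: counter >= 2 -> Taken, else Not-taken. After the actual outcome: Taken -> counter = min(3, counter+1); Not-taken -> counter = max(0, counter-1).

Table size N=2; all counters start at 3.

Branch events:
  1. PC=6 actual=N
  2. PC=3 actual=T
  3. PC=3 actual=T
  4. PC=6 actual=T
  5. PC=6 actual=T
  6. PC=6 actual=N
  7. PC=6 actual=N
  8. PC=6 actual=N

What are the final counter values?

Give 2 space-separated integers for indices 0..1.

Answer: 0 3

Derivation:
Ev 1: PC=6 idx=0 pred=T actual=N -> ctr[0]=2
Ev 2: PC=3 idx=1 pred=T actual=T -> ctr[1]=3
Ev 3: PC=3 idx=1 pred=T actual=T -> ctr[1]=3
Ev 4: PC=6 idx=0 pred=T actual=T -> ctr[0]=3
Ev 5: PC=6 idx=0 pred=T actual=T -> ctr[0]=3
Ev 6: PC=6 idx=0 pred=T actual=N -> ctr[0]=2
Ev 7: PC=6 idx=0 pred=T actual=N -> ctr[0]=1
Ev 8: PC=6 idx=0 pred=N actual=N -> ctr[0]=0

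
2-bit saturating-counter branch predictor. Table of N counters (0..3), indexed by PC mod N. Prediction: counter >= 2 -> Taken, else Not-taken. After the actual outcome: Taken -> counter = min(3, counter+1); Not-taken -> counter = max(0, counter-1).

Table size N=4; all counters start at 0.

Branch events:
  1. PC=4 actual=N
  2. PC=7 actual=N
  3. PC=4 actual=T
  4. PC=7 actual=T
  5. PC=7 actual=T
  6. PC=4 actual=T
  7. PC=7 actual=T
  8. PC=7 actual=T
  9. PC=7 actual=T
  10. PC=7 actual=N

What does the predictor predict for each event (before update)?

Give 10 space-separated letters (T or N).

Ev 1: PC=4 idx=0 pred=N actual=N -> ctr[0]=0
Ev 2: PC=7 idx=3 pred=N actual=N -> ctr[3]=0
Ev 3: PC=4 idx=0 pred=N actual=T -> ctr[0]=1
Ev 4: PC=7 idx=3 pred=N actual=T -> ctr[3]=1
Ev 5: PC=7 idx=3 pred=N actual=T -> ctr[3]=2
Ev 6: PC=4 idx=0 pred=N actual=T -> ctr[0]=2
Ev 7: PC=7 idx=3 pred=T actual=T -> ctr[3]=3
Ev 8: PC=7 idx=3 pred=T actual=T -> ctr[3]=3
Ev 9: PC=7 idx=3 pred=T actual=T -> ctr[3]=3
Ev 10: PC=7 idx=3 pred=T actual=N -> ctr[3]=2

Answer: N N N N N N T T T T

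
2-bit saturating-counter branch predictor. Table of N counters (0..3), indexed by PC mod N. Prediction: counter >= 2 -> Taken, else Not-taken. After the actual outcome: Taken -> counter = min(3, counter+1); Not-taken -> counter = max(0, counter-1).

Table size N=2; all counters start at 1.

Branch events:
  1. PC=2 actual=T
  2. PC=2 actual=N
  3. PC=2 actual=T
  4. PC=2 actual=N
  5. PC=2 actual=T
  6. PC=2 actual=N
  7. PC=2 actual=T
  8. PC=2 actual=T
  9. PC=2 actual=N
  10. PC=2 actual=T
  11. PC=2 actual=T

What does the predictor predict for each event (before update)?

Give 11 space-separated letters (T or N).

Ev 1: PC=2 idx=0 pred=N actual=T -> ctr[0]=2
Ev 2: PC=2 idx=0 pred=T actual=N -> ctr[0]=1
Ev 3: PC=2 idx=0 pred=N actual=T -> ctr[0]=2
Ev 4: PC=2 idx=0 pred=T actual=N -> ctr[0]=1
Ev 5: PC=2 idx=0 pred=N actual=T -> ctr[0]=2
Ev 6: PC=2 idx=0 pred=T actual=N -> ctr[0]=1
Ev 7: PC=2 idx=0 pred=N actual=T -> ctr[0]=2
Ev 8: PC=2 idx=0 pred=T actual=T -> ctr[0]=3
Ev 9: PC=2 idx=0 pred=T actual=N -> ctr[0]=2
Ev 10: PC=2 idx=0 pred=T actual=T -> ctr[0]=3
Ev 11: PC=2 idx=0 pred=T actual=T -> ctr[0]=3

Answer: N T N T N T N T T T T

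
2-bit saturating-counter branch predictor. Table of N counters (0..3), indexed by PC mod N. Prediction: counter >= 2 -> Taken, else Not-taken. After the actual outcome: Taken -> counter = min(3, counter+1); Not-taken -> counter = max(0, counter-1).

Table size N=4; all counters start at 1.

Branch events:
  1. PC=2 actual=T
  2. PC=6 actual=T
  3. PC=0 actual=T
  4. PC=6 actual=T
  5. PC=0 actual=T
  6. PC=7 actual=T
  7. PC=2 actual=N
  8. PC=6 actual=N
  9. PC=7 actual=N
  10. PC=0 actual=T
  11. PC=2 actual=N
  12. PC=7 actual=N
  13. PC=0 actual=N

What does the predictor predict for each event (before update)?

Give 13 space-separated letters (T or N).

Ev 1: PC=2 idx=2 pred=N actual=T -> ctr[2]=2
Ev 2: PC=6 idx=2 pred=T actual=T -> ctr[2]=3
Ev 3: PC=0 idx=0 pred=N actual=T -> ctr[0]=2
Ev 4: PC=6 idx=2 pred=T actual=T -> ctr[2]=3
Ev 5: PC=0 idx=0 pred=T actual=T -> ctr[0]=3
Ev 6: PC=7 idx=3 pred=N actual=T -> ctr[3]=2
Ev 7: PC=2 idx=2 pred=T actual=N -> ctr[2]=2
Ev 8: PC=6 idx=2 pred=T actual=N -> ctr[2]=1
Ev 9: PC=7 idx=3 pred=T actual=N -> ctr[3]=1
Ev 10: PC=0 idx=0 pred=T actual=T -> ctr[0]=3
Ev 11: PC=2 idx=2 pred=N actual=N -> ctr[2]=0
Ev 12: PC=7 idx=3 pred=N actual=N -> ctr[3]=0
Ev 13: PC=0 idx=0 pred=T actual=N -> ctr[0]=2

Answer: N T N T T N T T T T N N T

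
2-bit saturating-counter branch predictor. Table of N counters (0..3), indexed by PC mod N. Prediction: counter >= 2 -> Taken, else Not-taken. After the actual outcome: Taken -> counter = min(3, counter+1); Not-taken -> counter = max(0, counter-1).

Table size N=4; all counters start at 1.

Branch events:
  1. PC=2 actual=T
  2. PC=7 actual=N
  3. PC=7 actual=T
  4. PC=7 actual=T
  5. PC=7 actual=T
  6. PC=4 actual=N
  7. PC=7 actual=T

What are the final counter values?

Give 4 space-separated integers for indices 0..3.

Answer: 0 1 2 3

Derivation:
Ev 1: PC=2 idx=2 pred=N actual=T -> ctr[2]=2
Ev 2: PC=7 idx=3 pred=N actual=N -> ctr[3]=0
Ev 3: PC=7 idx=3 pred=N actual=T -> ctr[3]=1
Ev 4: PC=7 idx=3 pred=N actual=T -> ctr[3]=2
Ev 5: PC=7 idx=3 pred=T actual=T -> ctr[3]=3
Ev 6: PC=4 idx=0 pred=N actual=N -> ctr[0]=0
Ev 7: PC=7 idx=3 pred=T actual=T -> ctr[3]=3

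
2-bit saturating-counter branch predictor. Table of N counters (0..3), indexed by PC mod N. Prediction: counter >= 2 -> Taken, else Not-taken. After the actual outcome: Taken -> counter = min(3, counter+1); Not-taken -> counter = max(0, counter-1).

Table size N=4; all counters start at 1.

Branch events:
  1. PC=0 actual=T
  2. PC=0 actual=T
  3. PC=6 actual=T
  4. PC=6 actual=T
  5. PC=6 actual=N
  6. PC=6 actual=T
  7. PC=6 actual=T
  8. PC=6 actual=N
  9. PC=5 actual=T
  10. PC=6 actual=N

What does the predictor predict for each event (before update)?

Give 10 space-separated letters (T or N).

Answer: N T N T T T T T N T

Derivation:
Ev 1: PC=0 idx=0 pred=N actual=T -> ctr[0]=2
Ev 2: PC=0 idx=0 pred=T actual=T -> ctr[0]=3
Ev 3: PC=6 idx=2 pred=N actual=T -> ctr[2]=2
Ev 4: PC=6 idx=2 pred=T actual=T -> ctr[2]=3
Ev 5: PC=6 idx=2 pred=T actual=N -> ctr[2]=2
Ev 6: PC=6 idx=2 pred=T actual=T -> ctr[2]=3
Ev 7: PC=6 idx=2 pred=T actual=T -> ctr[2]=3
Ev 8: PC=6 idx=2 pred=T actual=N -> ctr[2]=2
Ev 9: PC=5 idx=1 pred=N actual=T -> ctr[1]=2
Ev 10: PC=6 idx=2 pred=T actual=N -> ctr[2]=1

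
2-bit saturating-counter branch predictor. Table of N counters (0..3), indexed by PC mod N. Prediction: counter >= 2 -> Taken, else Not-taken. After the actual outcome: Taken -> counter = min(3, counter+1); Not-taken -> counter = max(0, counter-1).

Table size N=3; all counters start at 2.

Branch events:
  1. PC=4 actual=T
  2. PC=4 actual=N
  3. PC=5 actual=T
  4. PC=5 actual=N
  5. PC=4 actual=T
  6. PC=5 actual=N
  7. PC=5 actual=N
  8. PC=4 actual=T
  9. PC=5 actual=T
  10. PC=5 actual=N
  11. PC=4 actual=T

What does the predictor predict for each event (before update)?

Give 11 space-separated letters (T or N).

Answer: T T T T T T N T N N T

Derivation:
Ev 1: PC=4 idx=1 pred=T actual=T -> ctr[1]=3
Ev 2: PC=4 idx=1 pred=T actual=N -> ctr[1]=2
Ev 3: PC=5 idx=2 pred=T actual=T -> ctr[2]=3
Ev 4: PC=5 idx=2 pred=T actual=N -> ctr[2]=2
Ev 5: PC=4 idx=1 pred=T actual=T -> ctr[1]=3
Ev 6: PC=5 idx=2 pred=T actual=N -> ctr[2]=1
Ev 7: PC=5 idx=2 pred=N actual=N -> ctr[2]=0
Ev 8: PC=4 idx=1 pred=T actual=T -> ctr[1]=3
Ev 9: PC=5 idx=2 pred=N actual=T -> ctr[2]=1
Ev 10: PC=5 idx=2 pred=N actual=N -> ctr[2]=0
Ev 11: PC=4 idx=1 pred=T actual=T -> ctr[1]=3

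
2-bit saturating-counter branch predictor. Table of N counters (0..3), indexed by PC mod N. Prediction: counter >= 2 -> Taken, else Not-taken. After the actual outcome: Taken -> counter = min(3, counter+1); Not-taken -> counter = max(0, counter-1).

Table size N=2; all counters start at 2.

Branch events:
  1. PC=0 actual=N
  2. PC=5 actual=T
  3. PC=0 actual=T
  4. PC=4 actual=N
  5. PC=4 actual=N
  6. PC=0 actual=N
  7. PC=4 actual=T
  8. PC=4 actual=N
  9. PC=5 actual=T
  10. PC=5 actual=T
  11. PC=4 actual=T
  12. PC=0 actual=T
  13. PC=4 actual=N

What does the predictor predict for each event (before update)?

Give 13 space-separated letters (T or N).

Answer: T T N T N N N N T T N N T

Derivation:
Ev 1: PC=0 idx=0 pred=T actual=N -> ctr[0]=1
Ev 2: PC=5 idx=1 pred=T actual=T -> ctr[1]=3
Ev 3: PC=0 idx=0 pred=N actual=T -> ctr[0]=2
Ev 4: PC=4 idx=0 pred=T actual=N -> ctr[0]=1
Ev 5: PC=4 idx=0 pred=N actual=N -> ctr[0]=0
Ev 6: PC=0 idx=0 pred=N actual=N -> ctr[0]=0
Ev 7: PC=4 idx=0 pred=N actual=T -> ctr[0]=1
Ev 8: PC=4 idx=0 pred=N actual=N -> ctr[0]=0
Ev 9: PC=5 idx=1 pred=T actual=T -> ctr[1]=3
Ev 10: PC=5 idx=1 pred=T actual=T -> ctr[1]=3
Ev 11: PC=4 idx=0 pred=N actual=T -> ctr[0]=1
Ev 12: PC=0 idx=0 pred=N actual=T -> ctr[0]=2
Ev 13: PC=4 idx=0 pred=T actual=N -> ctr[0]=1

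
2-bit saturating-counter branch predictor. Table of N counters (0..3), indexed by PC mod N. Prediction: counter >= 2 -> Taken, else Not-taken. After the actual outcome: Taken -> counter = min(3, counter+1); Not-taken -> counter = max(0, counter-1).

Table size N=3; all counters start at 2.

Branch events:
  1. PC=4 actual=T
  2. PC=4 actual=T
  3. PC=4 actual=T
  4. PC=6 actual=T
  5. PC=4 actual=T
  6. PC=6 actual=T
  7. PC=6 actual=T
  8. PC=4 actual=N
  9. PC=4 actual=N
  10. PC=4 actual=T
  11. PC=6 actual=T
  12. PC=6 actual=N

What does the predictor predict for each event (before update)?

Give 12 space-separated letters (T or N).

Ev 1: PC=4 idx=1 pred=T actual=T -> ctr[1]=3
Ev 2: PC=4 idx=1 pred=T actual=T -> ctr[1]=3
Ev 3: PC=4 idx=1 pred=T actual=T -> ctr[1]=3
Ev 4: PC=6 idx=0 pred=T actual=T -> ctr[0]=3
Ev 5: PC=4 idx=1 pred=T actual=T -> ctr[1]=3
Ev 6: PC=6 idx=0 pred=T actual=T -> ctr[0]=3
Ev 7: PC=6 idx=0 pred=T actual=T -> ctr[0]=3
Ev 8: PC=4 idx=1 pred=T actual=N -> ctr[1]=2
Ev 9: PC=4 idx=1 pred=T actual=N -> ctr[1]=1
Ev 10: PC=4 idx=1 pred=N actual=T -> ctr[1]=2
Ev 11: PC=6 idx=0 pred=T actual=T -> ctr[0]=3
Ev 12: PC=6 idx=0 pred=T actual=N -> ctr[0]=2

Answer: T T T T T T T T T N T T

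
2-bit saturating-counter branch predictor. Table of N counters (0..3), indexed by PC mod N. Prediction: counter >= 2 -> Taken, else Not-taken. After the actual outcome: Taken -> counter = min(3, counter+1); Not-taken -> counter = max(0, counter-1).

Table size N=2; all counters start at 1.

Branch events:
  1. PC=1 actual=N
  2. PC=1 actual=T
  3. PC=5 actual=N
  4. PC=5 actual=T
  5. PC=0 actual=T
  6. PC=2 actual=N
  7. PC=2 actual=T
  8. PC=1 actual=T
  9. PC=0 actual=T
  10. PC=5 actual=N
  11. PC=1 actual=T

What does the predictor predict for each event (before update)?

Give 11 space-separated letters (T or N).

Answer: N N N N N T N N T T N

Derivation:
Ev 1: PC=1 idx=1 pred=N actual=N -> ctr[1]=0
Ev 2: PC=1 idx=1 pred=N actual=T -> ctr[1]=1
Ev 3: PC=5 idx=1 pred=N actual=N -> ctr[1]=0
Ev 4: PC=5 idx=1 pred=N actual=T -> ctr[1]=1
Ev 5: PC=0 idx=0 pred=N actual=T -> ctr[0]=2
Ev 6: PC=2 idx=0 pred=T actual=N -> ctr[0]=1
Ev 7: PC=2 idx=0 pred=N actual=T -> ctr[0]=2
Ev 8: PC=1 idx=1 pred=N actual=T -> ctr[1]=2
Ev 9: PC=0 idx=0 pred=T actual=T -> ctr[0]=3
Ev 10: PC=5 idx=1 pred=T actual=N -> ctr[1]=1
Ev 11: PC=1 idx=1 pred=N actual=T -> ctr[1]=2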